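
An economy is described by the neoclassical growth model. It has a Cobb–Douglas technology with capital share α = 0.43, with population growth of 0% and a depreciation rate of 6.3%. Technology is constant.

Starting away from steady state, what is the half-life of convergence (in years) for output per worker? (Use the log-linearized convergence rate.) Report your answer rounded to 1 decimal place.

Near the steady state the convergence rate is λ = (1 − α)(n + δ).
λ = (1 − 0.43) × 0.063 = 0.57 × 0.063 = 0.03591
Half-life = ln 2 / λ = 0.6931 / 0.03591 ≈ 19.30 years

t_½ ≈ 19.3 years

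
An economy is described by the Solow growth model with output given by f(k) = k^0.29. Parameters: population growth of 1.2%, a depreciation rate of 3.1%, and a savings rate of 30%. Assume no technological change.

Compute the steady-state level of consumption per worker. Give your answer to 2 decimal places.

In steady state, investment equals break-even investment: s·k^α = (n + δ)·k.
Rearranging, k^(1−α) = s / (n + δ).
k^0.71 = 0.30 / (0.012 + 0.031) = 0.30 / 0.043 = 6.9767
k* = 6.9767^(1/0.71) ≈ 15.4255
y* = (k*)^α = 15.4255^0.29 ≈ 2.2110
c* = (1 − s)·y* = (1 − 0.30) × 2.2110 ≈ 1.5477

c* = 1.55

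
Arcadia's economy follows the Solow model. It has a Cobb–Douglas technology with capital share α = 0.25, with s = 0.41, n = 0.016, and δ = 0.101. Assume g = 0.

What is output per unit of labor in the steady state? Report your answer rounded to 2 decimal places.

y* ≈ 1.52

Steady state requires s·f(k) = (n + δ)·k, i.e. s·k^α = (n + δ)·k.
Rearranging, k^(1−α) = s / (n + δ).
k^0.75 = 0.41 / (0.016 + 0.101) = 0.41 / 0.117 = 3.5043
k* = 3.5043^(1/0.75) ≈ 5.3227
y* = (k*)^α = 5.3227^0.25 ≈ 1.5189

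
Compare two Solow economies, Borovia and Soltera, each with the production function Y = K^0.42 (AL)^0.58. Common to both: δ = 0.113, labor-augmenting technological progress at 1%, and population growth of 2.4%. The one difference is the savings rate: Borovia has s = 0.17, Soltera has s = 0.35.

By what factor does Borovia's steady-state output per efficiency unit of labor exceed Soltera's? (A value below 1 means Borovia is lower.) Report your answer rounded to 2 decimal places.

ratio ≈ 0.59

Steady-state y* = [s/(n + g + δ)]^(α/(1−α)), so the ratio is [ (s_B/(n + g + δ)_B) / (s_S/(n + g + δ)_S) ]^0.7241.
s_B/(n + g + δ)_B = 0.17/0.147 = 1.1565; s_S/(n + g + δ)_S = 0.35/0.147 = 2.3810.
Ratio = (1.1565/2.3810)^0.7241 = 0.4857^0.7241 ≈ 0.5928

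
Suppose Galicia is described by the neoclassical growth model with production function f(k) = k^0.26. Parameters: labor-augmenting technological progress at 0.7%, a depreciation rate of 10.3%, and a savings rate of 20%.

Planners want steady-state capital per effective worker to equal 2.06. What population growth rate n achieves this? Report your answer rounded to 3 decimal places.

n ≈ 0.007

In steady state, investment equals break-even investment: s·k^α = (n + g + δ)·k.
So s / (n + g + δ) = (k*)^(1−α) = 2.06^0.74 = 1.7071.
Therefore n + g + δ = s / 1.7071 = 0.20 / 1.7071 = 0.1172, so n = 0.1172 − 0.110 = 0.0072.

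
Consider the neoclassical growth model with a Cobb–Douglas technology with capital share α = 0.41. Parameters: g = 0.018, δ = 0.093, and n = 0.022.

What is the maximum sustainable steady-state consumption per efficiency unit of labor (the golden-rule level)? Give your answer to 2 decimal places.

At the golden rule, f'(k) = n + g + δ, so α·k^(α−1) = n + g + δ and k_gold = (α/(n + g + δ))^(1/(1−α)).
k_gold = (0.41/0.133)^(1/0.59) = 3.0827^1.6949 ≈ 6.7405
c_gold = f(k_gold) − (n + g + δ)·k_gold = 2.1866 − 0.133×6.7405 ≈ 1.2901

c_gold ≈ 1.29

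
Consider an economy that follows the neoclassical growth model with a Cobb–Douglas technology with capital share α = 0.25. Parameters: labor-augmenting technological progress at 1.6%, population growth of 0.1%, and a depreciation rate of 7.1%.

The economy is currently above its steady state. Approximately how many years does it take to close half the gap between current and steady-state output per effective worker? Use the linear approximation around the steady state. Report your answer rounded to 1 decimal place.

t_½ ≈ 10.5 years

Near the steady state the convergence rate is λ = (1 − α)(n + g + δ).
λ = (1 − 0.25) × 0.088 = 0.75 × 0.088 = 0.0660
Half-life = ln 2 / λ = 0.6931 / 0.0660 ≈ 10.50 years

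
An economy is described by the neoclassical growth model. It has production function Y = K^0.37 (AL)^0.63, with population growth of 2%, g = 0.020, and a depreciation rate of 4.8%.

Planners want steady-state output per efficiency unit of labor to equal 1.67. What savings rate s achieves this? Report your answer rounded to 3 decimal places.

s ≈ 0.211

At the steady state, Δk = 0, so s·k^α = (n + g + δ)·k.
Since y* = [s/(n + g + δ)]^(α/(1−α)), we have s/(n + g + δ) = (y*)^((1−α)/α) = 1.67^1.7027 = 2.3945.
Therefore s = 2.3945 × (n + g + δ) = 2.3945 × 0.088 = 0.2107.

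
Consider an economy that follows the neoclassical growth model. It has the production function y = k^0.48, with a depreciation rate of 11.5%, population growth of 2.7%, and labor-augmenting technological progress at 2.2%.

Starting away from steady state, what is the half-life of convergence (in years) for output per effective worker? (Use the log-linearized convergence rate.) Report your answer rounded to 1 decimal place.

t_½ ≈ 8.1 years

Near the steady state the convergence rate is λ = (1 − α)(n + g + δ).
λ = (1 − 0.48) × 0.164 = 0.52 × 0.164 = 0.08528
Half-life = ln 2 / λ = 0.6931 / 0.08528 ≈ 8.13 years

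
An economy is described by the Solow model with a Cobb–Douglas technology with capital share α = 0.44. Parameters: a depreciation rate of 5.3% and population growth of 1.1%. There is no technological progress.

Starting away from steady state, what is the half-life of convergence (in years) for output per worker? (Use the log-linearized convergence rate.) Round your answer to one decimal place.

half-life ≈ 19.3 years

Near the steady state the convergence rate is λ = (1 − α)(n + δ).
λ = (1 − 0.44) × 0.064 = 0.56 × 0.064 = 0.03584
Half-life = ln 2 / λ = 0.6931 / 0.03584 ≈ 19.34 years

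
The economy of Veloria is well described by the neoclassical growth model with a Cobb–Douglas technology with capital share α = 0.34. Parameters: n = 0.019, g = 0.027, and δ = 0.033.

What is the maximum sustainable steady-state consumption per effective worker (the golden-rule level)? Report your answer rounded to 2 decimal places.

c_gold ≈ 1.40

At the golden rule, f'(k) = n + g + δ, so α·k^(α−1) = n + g + δ and k_gold = (α/(n + g + δ))^(1/(1−α)).
k_gold = (0.34/0.079)^(1/0.66) = 4.3038^1.5152 ≈ 9.1288
c_gold = f(k_gold) − (n + g + δ)·k_gold = 2.1210 − 0.079×9.1288 ≈ 1.3998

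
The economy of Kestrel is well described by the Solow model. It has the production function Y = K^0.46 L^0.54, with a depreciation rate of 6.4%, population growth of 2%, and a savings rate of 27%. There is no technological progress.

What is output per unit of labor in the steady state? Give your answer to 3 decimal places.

y* = 2.704

At the steady state, Δk = 0, so s·k^α = (n + δ)·k.
Dividing both sides by k: k^(1−α) = s / (n + δ).
k^0.54 = 0.27 / (0.020 + 0.064) = 0.27 / 0.084 = 3.2143
k* = 3.2143^(1/0.54) ≈ 8.6906
y* = (k*)^α = 8.6906^0.46 ≈ 2.7037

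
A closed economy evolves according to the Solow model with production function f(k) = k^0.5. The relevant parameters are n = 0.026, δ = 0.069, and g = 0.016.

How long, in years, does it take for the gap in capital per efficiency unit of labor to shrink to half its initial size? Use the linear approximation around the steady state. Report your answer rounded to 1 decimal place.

Near the steady state the convergence rate is λ = (1 − α)(n + g + δ).
λ = (1 − 0.5) × 0.111 = 0.5 × 0.111 = 0.0555
Half-life = ln 2 / λ = 0.6931 / 0.0555 ≈ 12.49 years

half-life ≈ 12.5 years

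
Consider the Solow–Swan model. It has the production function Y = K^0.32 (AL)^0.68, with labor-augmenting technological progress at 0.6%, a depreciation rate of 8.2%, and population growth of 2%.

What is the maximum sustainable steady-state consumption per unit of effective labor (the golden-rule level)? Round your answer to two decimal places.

c_gold ≈ 1.13

At the golden rule, f'(k) = n + g + δ, so α·k^(α−1) = n + g + δ and k_gold = (α/(n + g + δ))^(1/(1−α)).
k_gold = (0.32/0.108)^(1/0.68) = 2.9630^1.4706 ≈ 4.9400
c_gold = f(k_gold) − (n + g + δ)·k_gold = 1.6672 − 0.108×4.9400 ≈ 1.1337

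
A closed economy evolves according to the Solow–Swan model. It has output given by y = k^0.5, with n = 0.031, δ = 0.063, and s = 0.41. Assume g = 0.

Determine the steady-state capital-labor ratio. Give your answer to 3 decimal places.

In steady state, investment equals break-even investment: s·k^α = (n + δ)·k.
Rearranging, k^(1−α) = s / (n + δ).
k^0.5 = 0.41 / (0.031 + 0.063) = 0.41 / 0.094 = 4.3617
k* = 4.3617^(1/0.5) ≈ 19.0244

k* ≈ 19.024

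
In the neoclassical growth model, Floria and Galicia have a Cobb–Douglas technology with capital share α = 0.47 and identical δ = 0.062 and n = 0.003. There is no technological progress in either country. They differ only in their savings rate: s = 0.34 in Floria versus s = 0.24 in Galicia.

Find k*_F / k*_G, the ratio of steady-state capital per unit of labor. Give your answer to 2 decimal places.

k*_F / k*_G ≈ 1.93

Steady-state k* = [s/(n + δ)]^(1/(1−α)), so the ratio is [ (s_F/(n + δ)_F) / (s_G/(n + δ)_G) ]^1.8868.
s_F/(n + δ)_F = 0.34/0.065 = 5.2308; s_G/(n + δ)_G = 0.24/0.065 = 3.6923.
Ratio = (5.2308/3.6923)^1.8868 = 1.4167^1.8868 ≈ 1.9294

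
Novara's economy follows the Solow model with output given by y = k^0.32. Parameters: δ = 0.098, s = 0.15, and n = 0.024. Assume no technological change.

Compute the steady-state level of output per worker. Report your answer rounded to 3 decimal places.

y* ≈ 1.102

At the steady state, Δk = 0, so s·k^α = (n + δ)·k.
Dividing both sides by k: k^(1−α) = s / (n + δ).
k^0.68 = 0.15 / (0.024 + 0.098) = 0.15 / 0.122 = 1.2295
k* = 1.2295^(1/0.68) ≈ 1.3550
y* = (k*)^α = 1.3550^0.32 ≈ 1.1021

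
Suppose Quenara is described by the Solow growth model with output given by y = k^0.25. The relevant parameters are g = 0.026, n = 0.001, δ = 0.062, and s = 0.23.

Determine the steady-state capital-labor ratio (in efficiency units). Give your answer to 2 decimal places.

k* ≈ 3.55

At the steady state, Δk = 0, so s·k^α = (n + g + δ)·k.
Rearranging, k^(1−α) = s / (n + g + δ).
k^0.75 = 0.23 / (0.001 + 0.026 + 0.062) = 0.23 / 0.089 = 2.5843
k* = 2.5843^(1/0.75) ≈ 3.5464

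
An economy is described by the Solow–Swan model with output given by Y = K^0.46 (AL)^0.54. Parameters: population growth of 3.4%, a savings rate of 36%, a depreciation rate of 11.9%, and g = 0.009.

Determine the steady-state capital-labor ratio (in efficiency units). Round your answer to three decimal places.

Steady state requires s·f(k) = (n + g + δ)·k, i.e. s·k^α = (n + g + δ)·k.
Dividing both sides by k: k^(1−α) = s / (n + g + δ).
k^0.54 = 0.36 / (0.034 + 0.009 + 0.119) = 0.36 / 0.162 = 2.2222
k* = 2.2222^(1/0.54) ≈ 4.3872

k* = 4.387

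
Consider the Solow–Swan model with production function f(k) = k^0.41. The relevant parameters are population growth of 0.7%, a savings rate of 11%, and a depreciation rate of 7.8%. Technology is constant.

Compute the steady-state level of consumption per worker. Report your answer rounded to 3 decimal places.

c* = 1.065

In steady state, investment equals break-even investment: s·k^α = (n + δ)·k.
Dividing both sides by k: k^(1−α) = s / (n + δ).
k^0.59 = 0.11 / (0.007 + 0.078) = 0.11 / 0.085 = 1.2941
k* = 1.2941^(1/0.59) ≈ 1.5480
y* = (k*)^α = 1.5480^0.41 ≈ 1.1962
c* = (1 − s)·y* = (1 − 0.11) × 1.1962 ≈ 1.0646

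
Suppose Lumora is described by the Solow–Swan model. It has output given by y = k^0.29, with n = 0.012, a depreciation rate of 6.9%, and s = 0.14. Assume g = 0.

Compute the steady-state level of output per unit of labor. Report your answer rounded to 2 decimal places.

y* = 1.25

Steady state requires s·f(k) = (n + δ)·k, i.e. s·k^α = (n + δ)·k.
Dividing both sides by k: k^(1−α) = s / (n + δ).
k^0.71 = 0.14 / (0.012 + 0.069) = 0.14 / 0.081 = 1.7284
k* = 1.7284^(1/0.71) ≈ 2.1613
y* = (k*)^α = 2.1613^0.29 ≈ 1.2505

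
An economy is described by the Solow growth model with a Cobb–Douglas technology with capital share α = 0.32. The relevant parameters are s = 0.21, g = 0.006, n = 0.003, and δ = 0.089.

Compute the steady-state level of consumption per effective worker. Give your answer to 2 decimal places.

c* ≈ 1.13

Steady state requires s·f(k) = (n + g + δ)·k, i.e. s·k^α = (n + g + δ)·k.
Rearranging, k^(1−α) = s / (n + g + δ).
k^0.68 = 0.21 / (0.003 + 0.006 + 0.089) = 0.21 / 0.098 = 2.1429
k* = 2.1429^(1/0.68) ≈ 3.0674
y* = (k*)^α = 3.0674^0.32 ≈ 1.4314
c* = (1 − s)·y* = (1 − 0.21) × 1.4314 ≈ 1.1308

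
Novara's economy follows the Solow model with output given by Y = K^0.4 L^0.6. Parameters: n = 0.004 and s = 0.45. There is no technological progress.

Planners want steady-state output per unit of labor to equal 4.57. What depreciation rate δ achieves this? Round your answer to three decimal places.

At the steady state, Δk = 0, so s·k^α = (n + δ)·k.
Since y* = [s/(n + δ)]^(α/(1−α)), we have s/(n + δ) = (y*)^((1−α)/α) = 4.57^1.5 = 9.7695.
Therefore n + δ = s / 9.7695 = 0.45 / 9.7695 = 0.0461, so δ = 0.0461 − 0.004 = 0.0421.

δ ≈ 0.042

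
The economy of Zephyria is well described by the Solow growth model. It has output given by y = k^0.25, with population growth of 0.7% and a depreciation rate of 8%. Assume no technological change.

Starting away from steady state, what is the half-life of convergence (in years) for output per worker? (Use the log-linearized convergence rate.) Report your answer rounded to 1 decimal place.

about 10.6 years

Near the steady state the convergence rate is λ = (1 − α)(n + δ).
λ = (1 − 0.25) × 0.087 = 0.75 × 0.087 = 0.06525
Half-life = ln 2 / λ = 0.6931 / 0.06525 ≈ 10.62 years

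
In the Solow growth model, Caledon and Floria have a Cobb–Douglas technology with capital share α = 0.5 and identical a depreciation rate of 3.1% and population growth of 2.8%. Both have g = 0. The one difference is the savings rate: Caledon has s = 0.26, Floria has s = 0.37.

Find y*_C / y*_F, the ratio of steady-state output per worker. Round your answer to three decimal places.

Steady-state y* = [s/(n + δ)]^(α/(1−α)), so the ratio is [ (s_C/(n + δ)_C) / (s_F/(n + δ)_F) ]^1.
s_C/(n + δ)_C = 0.26/0.059 = 4.4068; s_F/(n + δ)_F = 0.37/0.059 = 6.2712.
Ratio = (4.4068/6.2712)^1 = 0.7027^1 ≈ 0.7027

y*_C / y*_F ≈ 0.703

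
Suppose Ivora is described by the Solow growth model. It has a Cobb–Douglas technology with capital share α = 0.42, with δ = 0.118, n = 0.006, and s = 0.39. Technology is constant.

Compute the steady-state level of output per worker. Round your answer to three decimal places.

y* = 2.293

At the steady state, Δk = 0, so s·k^α = (n + δ)·k.
Dividing both sides by k: k^(1−α) = s / (n + δ).
k^0.58 = 0.39 / (0.006 + 0.118) = 0.39 / 0.124 = 3.1452
k* = 3.1452^(1/0.58) ≈ 7.2113
y* = (k*)^α = 7.2113^0.42 ≈ 2.2928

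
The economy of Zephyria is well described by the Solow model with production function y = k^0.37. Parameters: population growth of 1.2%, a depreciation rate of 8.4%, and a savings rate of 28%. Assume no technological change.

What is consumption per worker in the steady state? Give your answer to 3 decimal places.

c* = 1.350

In steady state, investment equals break-even investment: s·k^α = (n + δ)·k.
Rearranging, k^(1−α) = s / (n + δ).
k^0.63 = 0.28 / (0.012 + 0.084) = 0.28 / 0.096 = 2.9167
k* = 2.9167^(1/0.63) ≈ 5.4692
y* = (k*)^α = 5.4692^0.37 ≈ 1.8751
c* = (1 − s)·y* = (1 − 0.28) × 1.8751 ≈ 1.3501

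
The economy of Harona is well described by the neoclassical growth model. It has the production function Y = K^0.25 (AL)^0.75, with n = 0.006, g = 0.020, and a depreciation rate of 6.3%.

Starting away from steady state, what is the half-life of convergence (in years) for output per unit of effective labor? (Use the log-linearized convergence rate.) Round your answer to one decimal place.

about 10.4 years

Near the steady state the convergence rate is λ = (1 − α)(n + g + δ).
λ = (1 − 0.25) × 0.089 = 0.75 × 0.089 = 0.06675
Half-life = ln 2 / λ = 0.6931 / 0.06675 ≈ 10.38 years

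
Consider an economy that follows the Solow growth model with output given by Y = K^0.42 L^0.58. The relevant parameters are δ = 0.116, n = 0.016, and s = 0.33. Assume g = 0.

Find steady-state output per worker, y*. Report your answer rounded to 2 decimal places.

Steady state requires s·f(k) = (n + δ)·k, i.e. s·k^α = (n + δ)·k.
Dividing both sides by k: k^(1−α) = s / (n + δ).
k^0.58 = 0.33 / (0.016 + 0.116) = 0.33 / 0.132 = 2.5000
k* = 2.5000^(1/0.58) ≈ 4.8540
y* = (k*)^α = 4.8540^0.42 ≈ 1.9416

y* ≈ 1.94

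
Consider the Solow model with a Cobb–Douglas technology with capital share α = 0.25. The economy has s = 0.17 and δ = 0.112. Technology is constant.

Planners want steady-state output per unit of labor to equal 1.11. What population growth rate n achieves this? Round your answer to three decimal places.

In steady state, investment equals break-even investment: s·k^α = (n + δ)·k.
Since y* = [s/(n + δ)]^(α/(1−α)), we have s/(n + δ) = (y*)^((1−α)/α) = 1.11^3 = 1.3676.
Therefore n + δ = s / 1.3676 = 0.17 / 1.3676 = 0.1243, so n = 0.1243 − 0.112 = 0.0123.

n ≈ 0.012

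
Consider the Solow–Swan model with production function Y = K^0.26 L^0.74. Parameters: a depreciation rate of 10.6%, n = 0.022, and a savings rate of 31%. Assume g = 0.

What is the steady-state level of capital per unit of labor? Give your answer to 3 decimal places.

Steady state requires s·f(k) = (n + δ)·k, i.e. s·k^α = (n + δ)·k.
Dividing both sides by k: k^(1−α) = s / (n + δ).
k^0.74 = 0.31 / (0.022 + 0.106) = 0.31 / 0.128 = 2.4219
k* = 2.4219^(1/0.74) ≈ 3.3047

k* ≈ 3.305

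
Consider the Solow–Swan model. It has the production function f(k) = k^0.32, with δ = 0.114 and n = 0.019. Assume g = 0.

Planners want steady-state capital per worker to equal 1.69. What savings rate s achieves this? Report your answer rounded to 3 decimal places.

s ≈ 0.190

In steady state, investment equals break-even investment: s·k^α = (n + δ)·k.
So s / (n + δ) = (k*)^(1−α) = 1.69^0.68 = 1.4288.
Therefore s = 1.4288 × (n + δ) = 1.4288 × 0.133 = 0.1900.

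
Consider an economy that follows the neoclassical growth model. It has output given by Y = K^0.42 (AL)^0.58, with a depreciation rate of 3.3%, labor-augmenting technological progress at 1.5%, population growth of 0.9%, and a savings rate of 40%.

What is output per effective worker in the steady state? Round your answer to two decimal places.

y* ≈ 4.10

Steady state requires s·f(k) = (n + g + δ)·k, i.e. s·k^α = (n + g + δ)·k.
Rearranging, k^(1−α) = s / (n + g + δ).
k^0.58 = 0.40 / (0.009 + 0.015 + 0.033) = 0.40 / 0.057 = 7.0175
k* = 7.0175^(1/0.58) ≈ 28.7697
y* = (k*)^α = 28.7697^0.42 ≈ 4.0997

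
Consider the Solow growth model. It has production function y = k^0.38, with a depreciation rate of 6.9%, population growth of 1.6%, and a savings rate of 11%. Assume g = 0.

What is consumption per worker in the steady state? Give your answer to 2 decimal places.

c* = 1.04

At the steady state, Δk = 0, so s·k^α = (n + δ)·k.
Dividing both sides by k: k^(1−α) = s / (n + δ).
k^0.62 = 0.11 / (0.016 + 0.069) = 0.11 / 0.085 = 1.2941
k* = 1.2941^(1/0.62) ≈ 1.5156
y* = (k*)^α = 1.5156^0.38 ≈ 1.1712
c* = (1 − s)·y* = (1 − 0.11) × 1.1712 ≈ 1.0424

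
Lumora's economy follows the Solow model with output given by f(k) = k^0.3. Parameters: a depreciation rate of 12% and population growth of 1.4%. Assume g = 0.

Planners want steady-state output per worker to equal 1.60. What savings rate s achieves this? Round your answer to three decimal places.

At the steady state, Δk = 0, so s·k^α = (n + δ)·k.
Since y* = [s/(n + δ)]^(α/(1−α)), we have s/(n + δ) = (y*)^((1−α)/α) = 1.60^2.3333 = 2.9941.
Therefore s = 2.9941 × (n + δ) = 2.9941 × 0.134 = 0.4012.

s ≈ 0.401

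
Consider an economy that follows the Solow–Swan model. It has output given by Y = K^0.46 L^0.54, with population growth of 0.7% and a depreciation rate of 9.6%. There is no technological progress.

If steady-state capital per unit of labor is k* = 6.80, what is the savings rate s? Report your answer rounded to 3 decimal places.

s ≈ 0.290

At the steady state, Δk = 0, so s·k^α = (n + δ)·k.
So s / (n + δ) = (k*)^(1−α) = 6.80^0.54 = 2.8155.
Therefore s = 2.8155 × (n + δ) = 2.8155 × 0.103 = 0.2900.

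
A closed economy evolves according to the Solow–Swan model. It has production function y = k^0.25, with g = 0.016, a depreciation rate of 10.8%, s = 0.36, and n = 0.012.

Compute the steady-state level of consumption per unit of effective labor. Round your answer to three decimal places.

c* ≈ 0.885

At the steady state, Δk = 0, so s·k^α = (n + g + δ)·k.
Rearranging, k^(1−α) = s / (n + g + δ).
k^0.75 = 0.36 / (0.012 + 0.016 + 0.108) = 0.36 / 0.136 = 2.6471
k* = 2.6471^(1/0.75) ≈ 3.6618
y* = (k*)^α = 3.6618^0.25 ≈ 1.3833
c* = (1 − s)·y* = (1 − 0.36) × 1.3833 ≈ 0.8853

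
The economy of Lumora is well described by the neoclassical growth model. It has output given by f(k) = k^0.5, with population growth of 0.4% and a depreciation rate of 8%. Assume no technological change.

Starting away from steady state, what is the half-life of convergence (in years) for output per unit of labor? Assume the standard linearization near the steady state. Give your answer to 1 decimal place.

Near the steady state the convergence rate is λ = (1 − α)(n + δ).
λ = (1 − 0.5) × 0.084 = 0.5 × 0.084 = 0.0420
Half-life = ln 2 / λ = 0.6931 / 0.0420 ≈ 16.50 years

t_½ ≈ 16.5 years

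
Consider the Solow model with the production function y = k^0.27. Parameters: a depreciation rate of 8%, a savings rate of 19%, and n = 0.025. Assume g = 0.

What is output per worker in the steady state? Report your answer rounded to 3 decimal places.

y* = 1.245

In steady state, investment equals break-even investment: s·k^α = (n + δ)·k.
Dividing both sides by k: k^(1−α) = s / (n + δ).
k^0.73 = 0.19 / (0.025 + 0.080) = 0.19 / 0.105 = 1.8095
k* = 1.8095^(1/0.73) ≈ 2.2533
y* = (k*)^α = 2.2533^0.27 ≈ 1.2453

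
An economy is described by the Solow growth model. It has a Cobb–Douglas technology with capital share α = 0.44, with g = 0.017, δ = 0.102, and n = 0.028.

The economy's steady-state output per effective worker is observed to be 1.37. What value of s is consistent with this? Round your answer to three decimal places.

At the steady state, Δk = 0, so s·k^α = (n + g + δ)·k.
Since y* = [s/(n + g + δ)]^(α/(1−α)), we have s/(n + g + δ) = (y*)^((1−α)/α) = 1.37^1.2727 = 1.4928.
Therefore s = 1.4928 × (n + g + δ) = 1.4928 × 0.147 = 0.2194.

s ≈ 0.219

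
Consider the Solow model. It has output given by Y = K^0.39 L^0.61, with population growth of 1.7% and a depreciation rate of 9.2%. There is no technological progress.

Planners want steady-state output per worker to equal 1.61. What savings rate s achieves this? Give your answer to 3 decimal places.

Steady state requires s·f(k) = (n + δ)·k, i.e. s·k^α = (n + δ)·k.
Since y* = [s/(n + δ)]^(α/(1−α)), we have s/(n + δ) = (y*)^((1−α)/α) = 1.61^1.5641 = 2.1062.
Therefore s = 2.1062 × (n + δ) = 2.1062 × 0.109 = 0.2296.

s ≈ 0.230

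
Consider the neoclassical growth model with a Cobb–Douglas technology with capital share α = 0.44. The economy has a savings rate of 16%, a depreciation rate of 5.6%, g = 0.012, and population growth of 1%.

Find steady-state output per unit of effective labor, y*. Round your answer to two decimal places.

y* ≈ 1.76

Steady state requires s·f(k) = (n + g + δ)·k, i.e. s·k^α = (n + g + δ)·k.
Dividing both sides by k: k^(1−α) = s / (n + g + δ).
k^0.56 = 0.16 / (0.010 + 0.012 + 0.056) = 0.16 / 0.078 = 2.0513
k* = 2.0513^(1/0.56) ≈ 3.6074
y* = (k*)^α = 3.6074^0.44 ≈ 1.7586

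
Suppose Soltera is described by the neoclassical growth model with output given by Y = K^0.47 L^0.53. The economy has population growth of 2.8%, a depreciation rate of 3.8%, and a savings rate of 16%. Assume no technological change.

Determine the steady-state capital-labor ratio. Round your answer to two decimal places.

k* = 5.32

In steady state, investment equals break-even investment: s·k^α = (n + δ)·k.
Dividing both sides by k: k^(1−α) = s / (n + δ).
k^0.53 = 0.16 / (0.028 + 0.038) = 0.16 / 0.066 = 2.4242
k* = 2.4242^(1/0.53) ≈ 5.3162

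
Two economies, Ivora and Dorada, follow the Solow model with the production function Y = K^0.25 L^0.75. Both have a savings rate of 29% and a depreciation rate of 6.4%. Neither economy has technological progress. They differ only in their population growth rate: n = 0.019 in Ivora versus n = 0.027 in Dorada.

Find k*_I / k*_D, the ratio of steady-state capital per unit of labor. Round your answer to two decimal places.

k*_I / k*_D ≈ 1.13

Steady-state k* = [s/(n + δ)]^(1/(1−α)), so the ratio is [ (s_I/(n + δ)_I) / (s_D/(n + δ)_D) ]^1.3333.
s_I/(n + δ)_I = 0.29/0.083 = 3.4940; s_D/(n + δ)_D = 0.29/0.091 = 3.1868.
Ratio = (3.4940/3.1868)^1.3333 = 1.0964^1.3333 ≈ 1.1306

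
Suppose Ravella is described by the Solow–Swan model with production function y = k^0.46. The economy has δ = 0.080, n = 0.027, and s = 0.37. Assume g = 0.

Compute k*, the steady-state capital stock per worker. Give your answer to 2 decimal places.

At the steady state, Δk = 0, so s·k^α = (n + δ)·k.
Rearranging, k^(1−α) = s / (n + δ).
k^0.54 = 0.37 / (0.027 + 0.080) = 0.37 / 0.107 = 3.4579
k* = 3.4579^(1/0.54) ≈ 9.9495

k* = 9.95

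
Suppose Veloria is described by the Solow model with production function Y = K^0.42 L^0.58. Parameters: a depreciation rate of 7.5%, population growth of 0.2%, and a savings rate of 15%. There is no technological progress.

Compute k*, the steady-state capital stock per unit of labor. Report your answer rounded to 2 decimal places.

k* ≈ 3.16

At the steady state, Δk = 0, so s·k^α = (n + δ)·k.
Rearranging, k^(1−α) = s / (n + δ).
k^0.58 = 0.15 / (0.002 + 0.075) = 0.15 / 0.077 = 1.9481
k* = 1.9481^(1/0.58) ≈ 3.1574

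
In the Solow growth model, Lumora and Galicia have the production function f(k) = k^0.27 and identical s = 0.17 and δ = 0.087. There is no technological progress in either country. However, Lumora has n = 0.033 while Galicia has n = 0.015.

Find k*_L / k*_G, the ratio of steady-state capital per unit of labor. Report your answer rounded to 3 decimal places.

ratio ≈ 0.800

Steady-state k* = [s/(n + δ)]^(1/(1−α)), so the ratio is [ (s_L/(n + δ)_L) / (s_G/(n + δ)_G) ]^1.3699.
s_L/(n + δ)_L = 0.17/0.120 = 1.4167; s_G/(n + δ)_G = 0.17/0.102 = 1.6667.
Ratio = (1.4167/1.6667)^1.3699 = 0.8500^1.3699 ≈ 0.8004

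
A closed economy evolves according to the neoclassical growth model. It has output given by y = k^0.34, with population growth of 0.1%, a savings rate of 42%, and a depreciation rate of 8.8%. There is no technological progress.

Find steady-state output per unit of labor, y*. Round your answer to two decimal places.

y* = 2.22

Steady state requires s·f(k) = (n + δ)·k, i.e. s·k^α = (n + δ)·k.
Rearranging, k^(1−α) = s / (n + δ).
k^0.66 = 0.42 / (0.001 + 0.088) = 0.42 / 0.089 = 4.7191
k* = 4.7191^(1/0.66) ≈ 10.4954
y* = (k*)^α = 10.4954^0.34 ≈ 2.2240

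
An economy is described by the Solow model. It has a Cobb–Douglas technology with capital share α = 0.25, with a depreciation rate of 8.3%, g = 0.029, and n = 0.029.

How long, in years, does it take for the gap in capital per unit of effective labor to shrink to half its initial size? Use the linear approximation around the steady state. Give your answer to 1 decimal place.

t_½ ≈ 6.6 years

Near the steady state the convergence rate is λ = (1 − α)(n + g + δ).
λ = (1 − 0.25) × 0.141 = 0.75 × 0.141 = 0.10575
Half-life = ln 2 / λ = 0.6931 / 0.10575 ≈ 6.55 years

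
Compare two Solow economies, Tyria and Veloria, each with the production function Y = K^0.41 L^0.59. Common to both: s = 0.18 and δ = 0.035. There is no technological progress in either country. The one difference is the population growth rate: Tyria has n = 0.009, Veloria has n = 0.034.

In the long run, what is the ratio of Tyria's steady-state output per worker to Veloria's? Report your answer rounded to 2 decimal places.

Steady-state y* = [s/(n + δ)]^(α/(1−α)), so the ratio is [ (s_T/(n + δ)_T) / (s_V/(n + δ)_V) ]^0.6949.
s_T/(n + δ)_T = 0.18/0.044 = 4.0909; s_V/(n + δ)_V = 0.18/0.069 = 2.6087.
Ratio = (4.0909/2.6087)^0.6949 = 1.5682^0.6949 ≈ 1.3671

y*_T / y*_V ≈ 1.37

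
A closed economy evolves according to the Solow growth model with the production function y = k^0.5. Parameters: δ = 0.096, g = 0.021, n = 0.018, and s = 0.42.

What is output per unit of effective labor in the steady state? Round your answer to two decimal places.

y* = 3.11

Steady state requires s·f(k) = (n + g + δ)·k, i.e. s·k^α = (n + g + δ)·k.
Rearranging, k^(1−α) = s / (n + g + δ).
k^0.5 = 0.42 / (0.018 + 0.021 + 0.096) = 0.42 / 0.135 = 3.1111
k* = 3.1111^(1/0.5) ≈ 9.6789
y* = (k*)^α = 9.6789^0.5 ≈ 3.1111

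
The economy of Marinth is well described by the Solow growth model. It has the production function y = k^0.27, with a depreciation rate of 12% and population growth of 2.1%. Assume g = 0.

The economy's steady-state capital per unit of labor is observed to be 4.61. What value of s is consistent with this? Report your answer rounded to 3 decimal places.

At the steady state, Δk = 0, so s·k^α = (n + δ)·k.
So s / (n + δ) = (k*)^(1−α) = 4.61^0.73 = 3.0514.
Therefore s = 3.0514 × (n + δ) = 3.0514 × 0.141 = 0.4302.

s ≈ 0.430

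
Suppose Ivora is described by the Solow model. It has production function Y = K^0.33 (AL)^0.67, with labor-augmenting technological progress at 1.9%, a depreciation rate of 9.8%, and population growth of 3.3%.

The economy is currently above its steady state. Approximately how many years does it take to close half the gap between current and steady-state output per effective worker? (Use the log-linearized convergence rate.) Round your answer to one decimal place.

Near the steady state the convergence rate is λ = (1 − α)(n + g + δ).
λ = (1 − 0.33) × 0.150 = 0.67 × 0.150 = 0.1005
Half-life = ln 2 / λ = 0.6931 / 0.1005 ≈ 6.90 years

t_½ ≈ 6.9 years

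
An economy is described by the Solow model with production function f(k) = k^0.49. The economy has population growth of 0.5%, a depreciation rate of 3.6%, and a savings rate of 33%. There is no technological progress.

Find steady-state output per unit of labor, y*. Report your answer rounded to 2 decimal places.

At the steady state, Δk = 0, so s·k^α = (n + δ)·k.
Rearranging, k^(1−α) = s / (n + δ).
k^0.51 = 0.33 / (0.005 + 0.036) = 0.33 / 0.041 = 8.0488
k* = 8.0488^(1/0.51) ≈ 59.6957
y* = (k*)^α = 59.6957^0.49 ≈ 7.4167

y* = 7.42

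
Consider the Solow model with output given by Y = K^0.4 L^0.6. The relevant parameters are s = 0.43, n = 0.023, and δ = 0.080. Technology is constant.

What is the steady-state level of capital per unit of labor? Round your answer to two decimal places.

k* ≈ 10.82

In steady state, investment equals break-even investment: s·k^α = (n + δ)·k.
Dividing both sides by k: k^(1−α) = s / (n + δ).
k^0.6 = 0.43 / (0.023 + 0.080) = 0.43 / 0.103 = 4.1748
k* = 4.1748^(1/0.6) ≈ 10.8241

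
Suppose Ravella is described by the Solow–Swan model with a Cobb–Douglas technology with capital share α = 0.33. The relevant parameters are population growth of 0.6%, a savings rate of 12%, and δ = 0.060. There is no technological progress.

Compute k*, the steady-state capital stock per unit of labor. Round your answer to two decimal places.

k* ≈ 2.44

In steady state, investment equals break-even investment: s·k^α = (n + δ)·k.
Dividing both sides by k: k^(1−α) = s / (n + δ).
k^0.67 = 0.12 / (0.006 + 0.060) = 0.12 / 0.066 = 1.8182
k* = 1.8182^(1/0.67) ≈ 2.4408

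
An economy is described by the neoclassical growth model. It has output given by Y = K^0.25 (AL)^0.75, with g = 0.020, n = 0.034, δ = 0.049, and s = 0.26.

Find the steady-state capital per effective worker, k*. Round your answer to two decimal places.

k* = 3.44

At the steady state, Δk = 0, so s·k^α = (n + g + δ)·k.
Dividing both sides by k: k^(1−α) = s / (n + g + δ).
k^0.75 = 0.26 / (0.034 + 0.020 + 0.049) = 0.26 / 0.103 = 2.5243
k* = 2.5243^(1/0.75) ≈ 3.4371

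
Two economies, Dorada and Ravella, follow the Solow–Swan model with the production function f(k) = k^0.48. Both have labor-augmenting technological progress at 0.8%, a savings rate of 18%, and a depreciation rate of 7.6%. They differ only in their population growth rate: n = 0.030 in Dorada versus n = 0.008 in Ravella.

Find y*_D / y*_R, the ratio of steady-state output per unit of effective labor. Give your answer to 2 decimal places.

Steady-state y* = [s/(n + g + δ)]^(α/(1−α)), so the ratio is [ (s_D/(n + g + δ)_D) / (s_R/(n + g + δ)_R) ]^0.9231.
s_D/(n + g + δ)_D = 0.18/0.114 = 1.5789; s_R/(n + g + δ)_R = 0.18/0.092 = 1.9565.
Ratio = (1.5789/1.9565)^0.9231 = 0.8070^0.9231 ≈ 0.8204

y*_D / y*_R ≈ 0.82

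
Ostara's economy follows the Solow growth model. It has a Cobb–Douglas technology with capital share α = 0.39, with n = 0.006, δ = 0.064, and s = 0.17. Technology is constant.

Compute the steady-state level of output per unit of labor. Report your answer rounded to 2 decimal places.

In steady state, investment equals break-even investment: s·k^α = (n + δ)·k.
Dividing both sides by k: k^(1−α) = s / (n + δ).
k^0.61 = 0.17 / (0.006 + 0.064) = 0.17 / 0.070 = 2.4286
k* = 2.4286^(1/0.61) ≈ 4.2828
y* = (k*)^α = 4.2828^0.39 ≈ 1.7635

y* = 1.76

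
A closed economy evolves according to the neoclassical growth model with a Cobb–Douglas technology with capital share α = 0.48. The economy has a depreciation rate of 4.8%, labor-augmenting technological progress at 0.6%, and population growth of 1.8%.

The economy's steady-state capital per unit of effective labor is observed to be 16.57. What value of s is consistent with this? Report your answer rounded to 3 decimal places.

Steady state requires s·f(k) = (n + g + δ)·k, i.e. s·k^α = (n + g + δ)·k.
So s / (n + g + δ) = (k*)^(1−α) = 16.57^0.52 = 4.3057.
Therefore s = 4.3057 × (n + g + δ) = 4.3057 × 0.072 = 0.3100.

s ≈ 0.310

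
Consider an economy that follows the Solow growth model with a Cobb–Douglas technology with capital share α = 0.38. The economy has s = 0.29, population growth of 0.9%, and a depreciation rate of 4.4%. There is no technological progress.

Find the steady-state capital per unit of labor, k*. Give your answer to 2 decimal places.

k* = 15.51

In steady state, investment equals break-even investment: s·k^α = (n + δ)·k.
Rearranging, k^(1−α) = s / (n + δ).
k^0.62 = 0.29 / (0.009 + 0.044) = 0.29 / 0.053 = 5.4717
k* = 5.4717^(1/0.62) ≈ 15.5067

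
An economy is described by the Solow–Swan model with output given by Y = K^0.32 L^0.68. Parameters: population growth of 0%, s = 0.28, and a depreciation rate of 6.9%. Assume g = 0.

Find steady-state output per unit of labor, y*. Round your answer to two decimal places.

y* = 1.93

In steady state, investment equals break-even investment: s·k^α = (n + δ)·k.
Dividing both sides by k: k^(1−α) = s / (n + δ).
k^0.68 = 0.28 / (0.000 + 0.069) = 0.28 / 0.069 = 4.0580
k* = 4.0580^(1/0.68) ≈ 7.8447
y* = (k*)^α = 7.8447^0.32 ≈ 1.9331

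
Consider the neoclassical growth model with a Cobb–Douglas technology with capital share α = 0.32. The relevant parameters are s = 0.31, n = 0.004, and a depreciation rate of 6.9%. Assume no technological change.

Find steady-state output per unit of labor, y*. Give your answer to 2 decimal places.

y* ≈ 1.97

At the steady state, Δk = 0, so s·k^α = (n + δ)·k.
Dividing both sides by k: k^(1−α) = s / (n + δ).
k^0.68 = 0.31 / (0.004 + 0.069) = 0.31 / 0.073 = 4.2466
k* = 4.2466^(1/0.68) ≈ 8.3867
y* = (k*)^α = 8.3867^0.32 ≈ 1.9749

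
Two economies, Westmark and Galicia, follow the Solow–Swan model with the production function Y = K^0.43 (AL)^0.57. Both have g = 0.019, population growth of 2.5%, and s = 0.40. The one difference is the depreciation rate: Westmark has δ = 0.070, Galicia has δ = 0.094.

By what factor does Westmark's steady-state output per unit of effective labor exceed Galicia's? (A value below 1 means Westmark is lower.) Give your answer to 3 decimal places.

Steady-state y* = [s/(n + g + δ)]^(α/(1−α)), so the ratio is [ (s_W/(n + g + δ)_W) / (s_G/(n + g + δ)_G) ]^0.7544.
s_W/(n + g + δ)_W = 0.40/0.114 = 3.5088; s_G/(n + g + δ)_G = 0.40/0.138 = 2.8986.
Ratio = (3.5088/2.8986)^0.7544 = 1.2105^0.7544 ≈ 1.1550

ratio ≈ 1.155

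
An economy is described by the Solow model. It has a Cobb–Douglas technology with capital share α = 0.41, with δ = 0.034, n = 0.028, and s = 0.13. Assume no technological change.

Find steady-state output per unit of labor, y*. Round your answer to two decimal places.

y* ≈ 1.67

At the steady state, Δk = 0, so s·k^α = (n + δ)·k.
Dividing both sides by k: k^(1−α) = s / (n + δ).
k^0.59 = 0.13 / (0.028 + 0.034) = 0.13 / 0.062 = 2.0968
k* = 2.0968^(1/0.59) ≈ 3.5076
y* = (k*)^α = 3.5076^0.41 ≈ 1.6728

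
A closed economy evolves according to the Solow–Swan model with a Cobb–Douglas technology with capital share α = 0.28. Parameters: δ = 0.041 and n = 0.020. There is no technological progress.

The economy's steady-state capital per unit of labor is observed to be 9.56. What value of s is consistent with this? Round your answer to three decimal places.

s ≈ 0.310

In steady state, investment equals break-even investment: s·k^α = (n + δ)·k.
So s / (n + δ) = (k*)^(1−α) = 9.56^0.72 = 5.0808.
Therefore s = 5.0808 × (n + δ) = 5.0808 × 0.061 = 0.3099.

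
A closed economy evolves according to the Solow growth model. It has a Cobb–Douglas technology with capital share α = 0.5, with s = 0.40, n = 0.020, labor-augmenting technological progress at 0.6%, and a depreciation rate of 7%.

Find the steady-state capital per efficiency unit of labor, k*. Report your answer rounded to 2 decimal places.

k* ≈ 17.36

Steady state requires s·f(k) = (n + g + δ)·k, i.e. s·k^α = (n + g + δ)·k.
Rearranging, k^(1−α) = s / (n + g + δ).
k^0.5 = 0.40 / (0.020 + 0.006 + 0.070) = 0.40 / 0.096 = 4.1667
k* = 4.1667^(1/0.5) ≈ 17.3614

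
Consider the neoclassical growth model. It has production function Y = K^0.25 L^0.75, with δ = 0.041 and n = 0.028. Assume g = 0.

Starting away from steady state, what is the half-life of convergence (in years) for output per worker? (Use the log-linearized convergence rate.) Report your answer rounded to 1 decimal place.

Near the steady state the convergence rate is λ = (1 − α)(n + δ).
λ = (1 − 0.25) × 0.069 = 0.75 × 0.069 = 0.05175
Half-life = ln 2 / λ = 0.6931 / 0.05175 ≈ 13.39 years

t_½ ≈ 13.4 years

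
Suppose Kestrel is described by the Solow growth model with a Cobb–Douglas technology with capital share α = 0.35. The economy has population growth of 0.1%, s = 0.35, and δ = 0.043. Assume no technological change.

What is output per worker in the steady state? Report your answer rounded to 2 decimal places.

y* = 3.05

Steady state requires s·f(k) = (n + δ)·k, i.e. s·k^α = (n + δ)·k.
Dividing both sides by k: k^(1−α) = s / (n + δ).
k^0.65 = 0.35 / (0.001 + 0.043) = 0.35 / 0.044 = 7.9545
k* = 7.9545^(1/0.65) ≈ 24.2973
y* = (k*)^α = 24.2973^0.35 ≈ 3.0545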